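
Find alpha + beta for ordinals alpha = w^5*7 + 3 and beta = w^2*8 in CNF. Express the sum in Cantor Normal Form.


Ordinal addition (w^5*7 + 3) + w^2*8:
alpha's leading term has exponent 5 > beta's exponent 2, so it survives.
alpha's tail term has exponent 0 < beta's exponent 2, so it is absorbed by beta.
In ordinal addition, any term followed by a strictly larger-exponent term is absorbed.
Result = w^5*7 + w^2*8

w^5*7 + w^2*8


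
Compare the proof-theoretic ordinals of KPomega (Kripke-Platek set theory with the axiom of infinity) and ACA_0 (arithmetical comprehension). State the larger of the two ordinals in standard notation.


Proof-theoretic ordinal of KPomega (Kripke-Platek set theory with the axiom of infinity): psi_0(epsilon_{Omega+1})
Proof-theoretic ordinal of ACA_0 (arithmetical comprehension): epsilon_0
Comparing: epsilon_0 < psi_0(epsilon_{Omega+1}).
The larger ordinal is psi_0(epsilon_{Omega+1}) (from KPomega (Kripke-Platek set theory with the axiom of infinity)).

psi_0(epsilon_{Omega+1})


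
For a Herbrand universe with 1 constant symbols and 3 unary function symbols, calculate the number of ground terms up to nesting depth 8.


Herbrand terms by depth:
Depth 0: 1 constants
Depth 1: 3 new terms (running total: 4)
Depth 2: 9 new terms (running total: 13)
Depth 3: 27 new terms (running total: 40)
Depth 4: 81 new terms (running total: 121)
Depth 5: 243 new terms (running total: 364)
Depth 6: 729 new terms (running total: 1093)
Depth 7: 2187 new terms (running total: 3280)
Depth 8: 6561 new terms (running total: 9841)
Total distinct ground terms = 9841

9841


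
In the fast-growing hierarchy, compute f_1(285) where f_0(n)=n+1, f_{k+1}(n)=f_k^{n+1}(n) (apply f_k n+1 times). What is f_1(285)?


f_1(285) = f_0^286(285)
f_0 adds 1 each time, applied 286 times.
f_1(285) = 285 + 286 = 571

571


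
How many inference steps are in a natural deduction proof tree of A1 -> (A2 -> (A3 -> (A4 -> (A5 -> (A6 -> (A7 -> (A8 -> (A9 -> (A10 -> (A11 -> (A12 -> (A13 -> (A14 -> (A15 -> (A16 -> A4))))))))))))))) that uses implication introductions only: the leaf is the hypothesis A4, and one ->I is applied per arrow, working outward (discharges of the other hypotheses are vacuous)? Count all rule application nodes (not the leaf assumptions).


The formula has 16 arrows (->); its innermost consequent A4 is one of the antecedents,
so the proof starts from the hypothesis leaf A4 (not a rule application) and closes one arrow per ->I.
Building A1 -> (A2 -> (A3 -> (A4 -> (A5 -> (A6 -> (A7 -> (A8 -> (A9 -> (A10 -> (A11 -> (A12 -> (A13 -> (A14 -> (A15 -> (A16 -> A4))))))))))))))) therefore takes 16 nested implication introductions.
Total inference nodes = 16

16


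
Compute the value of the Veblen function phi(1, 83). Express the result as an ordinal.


phi(1, 83):
phi(1, beta) = epsilon_beta (the beta-th epsilon number).
phi(1, 83) = epsilon_83

epsilon_83


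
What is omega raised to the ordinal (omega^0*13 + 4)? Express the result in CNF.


omega^(omega^0*13 + 4):
omega^0 = 1, so the exponent is 13 + 4 = 17 (finite ordinal addition).
Result = omega^17, already a single CNF term.

omega^17


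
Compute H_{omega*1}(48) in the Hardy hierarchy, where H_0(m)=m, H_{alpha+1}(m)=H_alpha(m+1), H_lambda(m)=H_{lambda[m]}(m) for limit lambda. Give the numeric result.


H_{omega*1}(48):
For the Hardy hierarchy, H_{omega*k}(n) = 2^k * n.
2^1 = 2.
2 * 48 = 96

96


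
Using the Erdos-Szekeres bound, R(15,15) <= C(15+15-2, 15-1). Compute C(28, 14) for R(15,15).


R(15,15) <= C(15+15-2, 15-1) = C(28, 14)
C(28, 14) = 28! / (14! * 14!)
= 40116600

40116600


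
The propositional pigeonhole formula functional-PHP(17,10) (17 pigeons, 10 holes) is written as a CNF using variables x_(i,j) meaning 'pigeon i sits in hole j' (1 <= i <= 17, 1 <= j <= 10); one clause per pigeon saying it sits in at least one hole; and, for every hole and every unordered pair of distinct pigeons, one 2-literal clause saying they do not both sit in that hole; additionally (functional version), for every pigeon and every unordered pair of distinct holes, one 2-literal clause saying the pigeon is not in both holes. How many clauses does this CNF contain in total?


functional-PHP(17,10): 17 pigeons, 10 holes, 17*10 = 170 variables.
- pigeon clauses: one per pigeon -> 17 clauses
- hole clauses: 10 holes * C(17,2) = 10 * 136 -> 1360 clauses
- functional clauses: 17 pigeons * C(10,2) = 17 * 45 -> 765 clauses
Total clauses = 17 + 1360 + 765 = 2142

2142


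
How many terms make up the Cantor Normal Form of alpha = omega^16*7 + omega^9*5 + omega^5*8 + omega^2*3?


CNF: omega^16*7 + omega^9*5 + omega^5*8 + omega^2*3
Count the summands separated by '+':
  term 1: omega^16*7
  term 2: omega^9*5
  term 3: omega^5*8
  term 4: omega^2*3
Total terms = 4

4


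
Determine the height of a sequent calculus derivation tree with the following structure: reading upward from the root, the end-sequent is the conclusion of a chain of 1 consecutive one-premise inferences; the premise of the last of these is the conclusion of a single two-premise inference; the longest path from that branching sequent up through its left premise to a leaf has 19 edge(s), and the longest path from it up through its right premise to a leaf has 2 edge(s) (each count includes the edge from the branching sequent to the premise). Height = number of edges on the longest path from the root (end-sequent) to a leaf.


Longest path through the left premise: 19 edges (measured from the branching sequent)
Longest path through the right premise: 2 edges
Height of the subtree rooted at the branching sequent: max(19, 2) = 19
The branching sequent sits 1 edges above the root (the chain of one-premise inferences), so height = 19 + 1 = 20

20


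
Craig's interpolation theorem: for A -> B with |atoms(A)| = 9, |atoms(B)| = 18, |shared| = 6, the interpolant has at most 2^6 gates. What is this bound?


Shared atoms = 6
Craig interpolant size bound = 2^6
= 64

64


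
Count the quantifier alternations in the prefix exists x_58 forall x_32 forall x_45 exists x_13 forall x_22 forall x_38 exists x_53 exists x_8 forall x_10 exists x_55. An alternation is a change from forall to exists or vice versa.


Walk the prefix and count type changes:
  position 1: exists -> forall <-- alternation
  position 2: forall -> forall
  position 3: forall -> exists <-- alternation
  position 4: exists -> forall <-- alternation
  position 5: forall -> forall
  position 6: forall -> exists <-- alternation
  position 7: exists -> exists
  position 8: exists -> forall <-- alternation
  position 9: forall -> exists <-- alternation
Total alternations = 6

6


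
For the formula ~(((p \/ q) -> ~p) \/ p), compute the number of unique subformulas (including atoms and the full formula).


Formula: ~(((p \/ q) -> ~p) \/ p)
Subformulas found:
  1. q
  2. p
  3. ~p
  4. (p \/ q)
  5. ((p \/ q) -> ~p)
  6. (((p \/ q) -> ~p) \/ p)
  7. ~(((p \/ q) -> ~p) \/ p)
Total distinct subformulas = 7

7


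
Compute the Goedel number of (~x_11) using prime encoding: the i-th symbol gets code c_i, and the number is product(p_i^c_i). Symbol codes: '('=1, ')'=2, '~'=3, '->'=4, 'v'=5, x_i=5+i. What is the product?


Formula: (~x_11)
Symbol codes: [1, 3, 16, 2]
Primes: [2, 3, 5, 7]
p_1^1 = 2^1 = 2
p_2^3 = 3^3 = 27
p_3^16 = 5^16 = 152587890625
p_4^2 = 7^2 = 49
Product = 403747558593750

403747558593750


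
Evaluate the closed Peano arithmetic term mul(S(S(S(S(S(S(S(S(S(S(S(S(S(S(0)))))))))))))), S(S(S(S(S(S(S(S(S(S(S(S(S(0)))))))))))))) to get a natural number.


mul(S^14(0), S^13(0)):
S^14(0) = 14
S^13(0) = 13
14 * 13 = 182

182


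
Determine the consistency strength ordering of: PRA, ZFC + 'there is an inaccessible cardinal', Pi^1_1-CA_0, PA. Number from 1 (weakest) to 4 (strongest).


Ordering by consistency strength:
1. PRA
2. PA
3. Pi^1_1-CA_0
4. ZFC + 'there is an inaccessible cardinal'


PRA=1, ZFC + 'there is an inaccessible cardinal'=4, Pi^1_1-CA_0=3, PA=2


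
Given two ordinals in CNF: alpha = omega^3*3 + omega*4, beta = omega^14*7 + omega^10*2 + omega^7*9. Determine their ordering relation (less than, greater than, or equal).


Compare term by term from highest exponent:
alpha = omega^3*3 + omega*4
beta = omega^14*7 + omega^10*2 + omega^7*9
Term 1: alpha has omega^3*3, beta has omega^14*7
Term 2: alpha has omega^1*4, beta has omega^10*2
Term 3: alpha has omega^0*0, beta has omega^7*9
Result: alpha < beta

alpha < beta


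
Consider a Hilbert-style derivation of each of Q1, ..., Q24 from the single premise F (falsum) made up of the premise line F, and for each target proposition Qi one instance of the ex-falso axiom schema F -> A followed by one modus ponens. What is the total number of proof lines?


Ex falso, line by line:
- 1 premise line (F)
- 24 targets, each needing 1 axiom instance (F -> Qi) + 1 MP = 2 lines: 2 * 24 = 48
Total = 1 + 48 = 49 lines.

49


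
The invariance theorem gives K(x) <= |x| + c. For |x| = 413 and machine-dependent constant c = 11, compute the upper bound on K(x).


K(x) <= |x| + c = 413 + 11 = 424

424


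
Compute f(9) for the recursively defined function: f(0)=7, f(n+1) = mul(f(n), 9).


f(0) = 7
f(1) = mul(f(0), 9) = mul(7, 9) = 63
f(2) = mul(f(1), 9) = mul(63, 9) = 567
f(3) = mul(f(2), 9) = mul(567, 9) = 5103
f(4) = mul(f(3), 9) = mul(5103, 9) = 45927
f(5) = mul(f(4), 9) = mul(45927, 9) = 413343
f(6) = mul(f(5), 9) = mul(413343, 9) = 3720087
f(7) = mul(f(6), 9) = mul(3720087, 9) = 33480783
f(8) = mul(f(7), 9) = mul(33480783, 9) = 301327047
f(9) = mul(f(8), 9) = mul(301327047, 9) = 2711943423


2711943423


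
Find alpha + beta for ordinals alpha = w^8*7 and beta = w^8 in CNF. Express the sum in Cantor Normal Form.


Ordinal addition w^8*7 + w^8:
Both terms have the same exponent 8.
w^e*c + w^e*d = w^e*(c+d).
Result = w^8*(7+1) = w^8*8

w^8*8


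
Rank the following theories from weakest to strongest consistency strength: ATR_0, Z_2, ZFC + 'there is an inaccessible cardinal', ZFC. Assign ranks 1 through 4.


Ordering by consistency strength:
1. ATR_0
2. Z_2
3. ZFC
4. ZFC + 'there is an inaccessible cardinal'


ATR_0=1, Z_2=2, ZFC + 'there is an inaccessible cardinal'=4, ZFC=3


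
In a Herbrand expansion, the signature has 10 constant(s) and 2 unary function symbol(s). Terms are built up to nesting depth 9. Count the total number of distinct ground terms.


Herbrand terms by depth:
Depth 0: 10 constants
Depth 1: 20 new terms (running total: 30)
Depth 2: 40 new terms (running total: 70)
Depth 3: 80 new terms (running total: 150)
Depth 4: 160 new terms (running total: 310)
Depth 5: 320 new terms (running total: 630)
Depth 6: 640 new terms (running total: 1270)
Depth 7: 1280 new terms (running total: 2550)
Depth 8: 2560 new terms (running total: 5110)
Depth 9: 5120 new terms (running total: 10230)
Total distinct ground terms = 10230

10230


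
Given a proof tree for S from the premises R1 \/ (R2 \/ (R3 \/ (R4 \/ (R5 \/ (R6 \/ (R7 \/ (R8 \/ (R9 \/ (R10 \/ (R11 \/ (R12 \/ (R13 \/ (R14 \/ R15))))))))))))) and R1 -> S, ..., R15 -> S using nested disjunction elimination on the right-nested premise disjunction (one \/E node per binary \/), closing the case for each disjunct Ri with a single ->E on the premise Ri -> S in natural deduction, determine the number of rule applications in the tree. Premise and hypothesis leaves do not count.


The premise R1 \/ (R2 \/ (R3 \/ (R4 \/ (R5 \/ (R6 \/ (R7 \/ (R8 \/ (R9 \/ (R10 \/ (R11 \/ (R12 \/ (R13 \/ (R14 \/ R15))))))))))))) contains 15 disjuncts, hence 14 binary \/ connectives.
- Each binary \/ is eliminated once: 14 \/E nodes.
- Each of the 15 cases Ri derives S by one ->E with Ri -> S: 15 ->E nodes.
Total = 14 + 15 = 29

29


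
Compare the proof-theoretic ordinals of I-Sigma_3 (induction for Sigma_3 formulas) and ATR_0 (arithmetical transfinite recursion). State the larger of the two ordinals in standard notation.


Proof-theoretic ordinal of I-Sigma_3 (induction for Sigma_3 formulas): omega^(omega^(omega^omega))
Proof-theoretic ordinal of ATR_0 (arithmetical transfinite recursion): Gamma_0
Comparing: omega^(omega^(omega^omega)) < Gamma_0.
The larger ordinal is Gamma_0 (from ATR_0 (arithmetical transfinite recursion)).

Gamma_0


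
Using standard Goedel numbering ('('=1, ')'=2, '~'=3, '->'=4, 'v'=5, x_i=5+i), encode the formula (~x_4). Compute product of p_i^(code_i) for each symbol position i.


Formula: (~x_4)
Symbol codes: [1, 3, 9, 2]
Primes: [2, 3, 5, 7]
p_1^1 = 2^1 = 2
p_2^3 = 3^3 = 27
p_3^9 = 5^9 = 1953125
p_4^2 = 7^2 = 49
Product = 5167968750

5167968750


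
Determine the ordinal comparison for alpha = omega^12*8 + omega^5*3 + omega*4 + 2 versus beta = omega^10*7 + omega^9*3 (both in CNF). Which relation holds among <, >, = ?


Compare term by term from highest exponent:
alpha = omega^12*8 + omega^5*3 + omega*4 + 2
beta = omega^10*7 + omega^9*3
Term 1: alpha has omega^12*8, beta has omega^10*7
Term 2: alpha has omega^5*3, beta has omega^9*3
Term 3: alpha has omega^1*4, beta has omega^0*0
Term 4: alpha has omega^0*2, beta has omega^0*0
Result: alpha > beta

alpha > beta


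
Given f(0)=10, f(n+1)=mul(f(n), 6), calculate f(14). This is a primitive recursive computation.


f(0) = 10
f(1) = mul(f(0), 6) = mul(10, 6) = 60
f(2) = mul(f(1), 6) = mul(60, 6) = 360
f(3) = mul(f(2), 6) = mul(360, 6) = 2160
f(4) = mul(f(3), 6) = mul(2160, 6) = 12960
f(5) = mul(f(4), 6) = mul(12960, 6) = 77760
f(6) = mul(f(5), 6) = mul(77760, 6) = 466560
f(7) = mul(f(6), 6) = mul(466560, 6) = 2799360
f(8) = mul(f(7), 6) = mul(2799360, 6) = 16796160
f(9) = mul(f(8), 6) = mul(16796160, 6) = 100776960
f(10) = mul(f(9), 6) = mul(100776960, 6) = 604661760
f(11) = mul(f(10), 6) = mul(604661760, 6) = 3627970560
f(12) = mul(f(11), 6) = mul(3627970560, 6) = 21767823360
f(13) = mul(f(12), 6) = mul(21767823360, 6) = 130606940160
f(14) = mul(f(13), 6) = mul(130606940160, 6) = 783641640960


783641640960


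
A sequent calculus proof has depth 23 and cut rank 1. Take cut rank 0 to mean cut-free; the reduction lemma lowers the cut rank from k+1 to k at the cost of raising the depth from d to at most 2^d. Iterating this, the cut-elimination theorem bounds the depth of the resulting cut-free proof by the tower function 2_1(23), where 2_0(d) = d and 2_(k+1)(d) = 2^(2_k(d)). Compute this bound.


Each rank reduction sends depth d to at most 2^d; cut rank r needs r reductions.
2_0(23) = 23
2_1(23) = 2^23 = 8388608
Cut-free depth bound = 8388608

8388608


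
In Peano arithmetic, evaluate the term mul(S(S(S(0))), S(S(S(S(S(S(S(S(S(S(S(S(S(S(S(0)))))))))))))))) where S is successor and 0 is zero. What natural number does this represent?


mul(S^3(0), S^15(0)):
S^3(0) = 3
S^15(0) = 15
3 * 15 = 45

45


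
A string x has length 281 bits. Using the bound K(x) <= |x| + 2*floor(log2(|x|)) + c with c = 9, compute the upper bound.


floor(log2(281)) = 8
2 * 8 = 16
K(x) <= 281 + 16 + 9 = 306

306


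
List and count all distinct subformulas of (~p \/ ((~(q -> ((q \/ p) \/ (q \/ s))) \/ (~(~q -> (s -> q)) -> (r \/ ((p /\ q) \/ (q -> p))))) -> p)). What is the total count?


Formula: (~p \/ ((~(q -> ((q \/ p) \/ (q \/ s))) \/ (~(~q -> (s -> q)) -> (r \/ ((p /\ q) \/ (q -> p))))) -> p))
Subformulas found:
  1. r
  2. q
  3. s
  4. p
  5. ~p
  6. ~q
  7. (q \/ p)
  8. (p /\ q)
  9. (q -> p)
  10. (s -> q)
  11. (q \/ s)
  12. (~q -> (s -> q))
  13. ~(~q -> (s -> q))
  14. ((p /\ q) \/ (q -> p))
  15. ((q \/ p) \/ (q \/ s))
  16. (r \/ ((p /\ q) \/ (q -> p)))
  17. (q -> ((q \/ p) \/ (q \/ s)))
  18. ~(q -> ((q \/ p) \/ (q \/ s)))
  19. (~(~q -> (s -> q)) -> (r \/ ((p /\ q) \/ (q -> p))))
  20. (~(q -> ((q \/ p) \/ (q \/ s))) \/ (~(~q -> (s -> q)) -> (r \/ ((p /\ q) \/ (q -> p)))))
  21. ((~(q -> ((q \/ p) \/ (q \/ s))) \/ (~(~q -> (s -> q)) -> (r \/ ((p /\ q) \/ (q -> p))))) -> p)
  22. (~p \/ ((~(q -> ((q \/ p) \/ (q \/ s))) \/ (~(~q -> (s -> q)) -> (r \/ ((p /\ q) \/ (q -> p))))) -> p))
Total distinct subformulas = 22

22


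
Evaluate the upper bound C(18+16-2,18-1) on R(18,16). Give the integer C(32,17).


R(18,16) <= C(18+16-2, 18-1) = C(32, 17)
C(32, 17) = 32! / (17! * 15!)
= 565722720

565722720


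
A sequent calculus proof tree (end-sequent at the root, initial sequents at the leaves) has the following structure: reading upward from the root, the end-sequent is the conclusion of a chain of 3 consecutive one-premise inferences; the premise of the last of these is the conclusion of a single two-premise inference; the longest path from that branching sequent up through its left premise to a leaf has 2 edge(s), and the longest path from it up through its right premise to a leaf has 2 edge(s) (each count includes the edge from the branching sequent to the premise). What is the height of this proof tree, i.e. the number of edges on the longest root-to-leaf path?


Longest path through the left premise: 2 edges (measured from the branching sequent)
Longest path through the right premise: 2 edges
Height of the subtree rooted at the branching sequent: max(2, 2) = 2
The branching sequent sits 3 edges above the root (the chain of one-premise inferences), so height = 2 + 3 = 5

5


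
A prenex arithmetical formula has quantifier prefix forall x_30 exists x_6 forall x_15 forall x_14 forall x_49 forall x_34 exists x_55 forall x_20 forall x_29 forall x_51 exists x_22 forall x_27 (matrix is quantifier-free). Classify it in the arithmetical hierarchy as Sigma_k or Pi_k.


Leading quantifier is forall, so the class is Pi.
Number of quantifier blocks = alternations + 1 = 6 + 1 = 7.
Classification: Pi_7

Pi_7


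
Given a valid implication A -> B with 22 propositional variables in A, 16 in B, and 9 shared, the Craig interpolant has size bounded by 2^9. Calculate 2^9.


Shared atoms = 9
Craig interpolant size bound = 2^9
= 512

512


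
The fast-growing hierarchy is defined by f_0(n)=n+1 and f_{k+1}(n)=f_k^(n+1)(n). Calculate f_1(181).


f_1(181) = f_0^182(181)
f_0 adds 1 each time, applied 182 times.
f_1(181) = 181 + 182 = 363

363


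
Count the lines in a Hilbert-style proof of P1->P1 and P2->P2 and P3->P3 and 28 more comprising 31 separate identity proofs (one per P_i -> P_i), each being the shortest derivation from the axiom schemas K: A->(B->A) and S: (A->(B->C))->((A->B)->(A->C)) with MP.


The shortest proof of A->A from K and S in the Hilbert calculus has exactly 5 lines:
(1) K instance A->((A->A)->A), (2) S instance, (3) MP on 1,2, (4) K instance A->(A->A), (5) MP on 3,4.
For 31 independent identities: 31 * 5 = 155 lines total.

155


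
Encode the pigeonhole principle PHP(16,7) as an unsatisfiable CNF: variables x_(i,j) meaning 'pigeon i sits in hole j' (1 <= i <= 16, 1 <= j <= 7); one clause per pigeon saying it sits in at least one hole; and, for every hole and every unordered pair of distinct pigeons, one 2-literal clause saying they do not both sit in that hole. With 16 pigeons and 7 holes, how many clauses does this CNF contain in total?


PHP(16,7): 16 pigeons, 7 holes, 16*7 = 112 variables.
- pigeon clauses: one per pigeon -> 16 clauses
- hole clauses: 7 holes * C(16,2) = 7 * 120 -> 840 clauses
Total clauses = 16 + 840 = 856

856


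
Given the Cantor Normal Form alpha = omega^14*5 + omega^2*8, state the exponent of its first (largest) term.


CNF: omega^14*5 + omega^2*8
The leading term is omega^14*5, which has exponent 14.

14


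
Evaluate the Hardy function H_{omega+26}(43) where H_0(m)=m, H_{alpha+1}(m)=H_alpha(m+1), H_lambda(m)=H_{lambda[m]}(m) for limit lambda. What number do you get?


H_{omega+26}(43):
Unwind the 26 successor steps: H_{omega+26}(43) = H_omega(43+26) = H_omega(69).
H_omega(m) = H_m(m) = m + m = 2m.
Result = 2 * 69 = 138

138


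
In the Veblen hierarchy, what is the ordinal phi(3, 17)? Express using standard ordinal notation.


phi(3, 17):
phi(3, beta) = eta_beta (the beta-th eta number, fixed point of zeta).
phi(3, 17) = eta_17

eta_17


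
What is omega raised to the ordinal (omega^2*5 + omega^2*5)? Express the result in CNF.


omega^(omega^2*5 + omega^2*5):
Both terms of the exponent have the same exponent 2, so they merge: omega^2*5 + omega^2*5 = omega^2*(5+5) = omega^2*10.
omega raised to a CNF ordinal is a single CNF term: Result = omega^(omega^2*10)

omega^(omega^2*10)


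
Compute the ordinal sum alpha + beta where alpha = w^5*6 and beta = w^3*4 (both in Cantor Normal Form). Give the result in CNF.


Ordinal addition w^5*6 + w^3*4:
Leading exponent of alpha (5) > leading exponent of beta (3).
Since alpha's term has higher exponent than beta's leading term,
the sum is simply alpha followed by beta.
Result = w^5*6 + w^3*4

w^5*6 + w^3*4


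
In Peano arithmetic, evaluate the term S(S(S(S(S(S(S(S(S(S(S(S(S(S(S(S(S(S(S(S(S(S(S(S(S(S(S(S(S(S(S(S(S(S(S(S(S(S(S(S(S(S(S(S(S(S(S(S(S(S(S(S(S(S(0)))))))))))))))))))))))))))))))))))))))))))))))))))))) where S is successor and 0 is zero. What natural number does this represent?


Counting successors applied to 0:
54 applications of S to 0 = 54

54


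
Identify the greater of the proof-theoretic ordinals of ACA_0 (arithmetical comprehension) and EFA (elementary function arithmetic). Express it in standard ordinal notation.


Proof-theoretic ordinal of ACA_0 (arithmetical comprehension): epsilon_0
Proof-theoretic ordinal of EFA (elementary function arithmetic): omega^3
Comparing: omega^3 < epsilon_0.
The larger ordinal is epsilon_0 (from ACA_0 (arithmetical comprehension)).

epsilon_0


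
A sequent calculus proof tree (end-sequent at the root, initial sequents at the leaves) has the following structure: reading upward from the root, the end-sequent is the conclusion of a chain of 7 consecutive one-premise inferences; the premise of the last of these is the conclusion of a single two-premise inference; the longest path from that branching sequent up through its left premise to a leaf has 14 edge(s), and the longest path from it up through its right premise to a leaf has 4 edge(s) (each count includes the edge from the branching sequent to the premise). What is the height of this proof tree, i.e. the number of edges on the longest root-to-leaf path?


Longest path through the left premise: 14 edges (measured from the branching sequent)
Longest path through the right premise: 4 edges
Height of the subtree rooted at the branching sequent: max(14, 4) = 14
The branching sequent sits 7 edges above the root (the chain of one-premise inferences), so height = 14 + 7 = 21

21


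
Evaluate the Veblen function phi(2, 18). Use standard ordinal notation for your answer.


phi(2, 18):
phi(2, beta) = zeta_beta (the beta-th zeta number, fixed point of epsilon).
phi(2, 18) = zeta_18

zeta_18


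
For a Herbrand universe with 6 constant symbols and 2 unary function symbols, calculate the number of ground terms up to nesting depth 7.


Herbrand terms by depth:
Depth 0: 6 constants
Depth 1: 12 new terms (running total: 18)
Depth 2: 24 new terms (running total: 42)
Depth 3: 48 new terms (running total: 90)
Depth 4: 96 new terms (running total: 186)
Depth 5: 192 new terms (running total: 378)
Depth 6: 384 new terms (running total: 762)
Depth 7: 768 new terms (running total: 1530)
Total distinct ground terms = 1530

1530


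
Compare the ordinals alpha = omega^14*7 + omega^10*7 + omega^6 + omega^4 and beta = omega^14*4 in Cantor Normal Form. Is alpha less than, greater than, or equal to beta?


Compare term by term from highest exponent:
alpha = omega^14*7 + omega^10*7 + omega^6 + omega^4
beta = omega^14*4
Term 1: alpha has omega^14*7, beta has omega^14*4
Term 2: alpha has omega^10*7, beta has omega^0*0
Term 3: alpha has omega^6*1, beta has omega^0*0
Term 4: alpha has omega^4*1, beta has omega^0*0
Result: alpha > beta

alpha > beta


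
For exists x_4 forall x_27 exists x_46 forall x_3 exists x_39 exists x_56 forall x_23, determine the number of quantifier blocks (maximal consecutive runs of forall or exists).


Alternations = 5.
Blocks = alternations + 1 = 6

6


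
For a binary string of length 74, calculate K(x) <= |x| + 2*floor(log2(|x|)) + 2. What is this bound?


floor(log2(74)) = 6
2 * 6 = 12
K(x) <= 74 + 12 + 2 = 88

88


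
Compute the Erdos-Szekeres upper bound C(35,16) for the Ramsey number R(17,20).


R(17,20) <= C(17+20-2, 17-1) = C(35, 16)
C(35, 16) = 35! / (16! * 19!)
= 4059928950

4059928950


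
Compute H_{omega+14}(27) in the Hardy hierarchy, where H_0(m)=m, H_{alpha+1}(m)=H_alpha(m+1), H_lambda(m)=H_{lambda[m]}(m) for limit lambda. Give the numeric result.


H_{omega+14}(27):
Unwind the 14 successor steps: H_{omega+14}(27) = H_omega(27+14) = H_omega(41).
H_omega(m) = H_m(m) = m + m = 2m.
Result = 2 * 41 = 82

82


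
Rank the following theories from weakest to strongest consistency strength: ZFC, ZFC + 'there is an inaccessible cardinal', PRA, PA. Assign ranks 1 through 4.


Ordering by consistency strength:
1. PRA
2. PA
3. ZFC
4. ZFC + 'there is an inaccessible cardinal'


ZFC=3, ZFC + 'there is an inaccessible cardinal'=4, PRA=1, PA=2


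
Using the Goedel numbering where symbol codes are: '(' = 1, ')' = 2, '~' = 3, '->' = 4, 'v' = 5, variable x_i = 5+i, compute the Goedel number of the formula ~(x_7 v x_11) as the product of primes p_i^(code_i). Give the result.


Formula: ~(x_7 v x_11)
Symbol codes: [3, 1, 12, 5, 16, 2]
Primes: [2, 3, 5, 7, 11, 13]
p_1^3 = 2^3 = 8
p_2^1 = 3^1 = 3
p_3^12 = 5^12 = 244140625
p_4^5 = 7^5 = 16807
p_5^16 = 11^16 = 45949729863572161
p_6^2 = 13^2 = 169
Product = 764735341166500109634744140625000

764735341166500109634744140625000


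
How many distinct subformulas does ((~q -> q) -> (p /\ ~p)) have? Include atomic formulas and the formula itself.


Formula: ((~q -> q) -> (p /\ ~p))
Subformulas found:
  1. q
  2. p
  3. ~p
  4. ~q
  5. (p /\ ~p)
  6. (~q -> q)
  7. ((~q -> q) -> (p /\ ~p))
Total distinct subformulas = 7

7


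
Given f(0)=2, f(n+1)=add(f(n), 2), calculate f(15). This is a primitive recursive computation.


f(0) = 2
f(1) = add(f(0), 2) = add(2, 2) = 4
f(2) = add(f(1), 2) = add(4, 2) = 6
f(3) = add(f(2), 2) = add(6, 2) = 8
f(4) = add(f(3), 2) = add(8, 2) = 10
f(5) = add(f(4), 2) = add(10, 2) = 12
f(6) = add(f(5), 2) = add(12, 2) = 14
f(7) = add(f(6), 2) = add(14, 2) = 16
f(8) = add(f(7), 2) = add(16, 2) = 18
f(9) = add(f(8), 2) = add(18, 2) = 20
f(10) = add(f(9), 2) = add(20, 2) = 22
f(11) = add(f(10), 2) = add(22, 2) = 24
f(12) = add(f(11), 2) = add(24, 2) = 26
f(13) = add(f(12), 2) = add(26, 2) = 28
f(14) = add(f(13), 2) = add(28, 2) = 30
f(15) = add(f(14), 2) = add(30, 2) = 32


32


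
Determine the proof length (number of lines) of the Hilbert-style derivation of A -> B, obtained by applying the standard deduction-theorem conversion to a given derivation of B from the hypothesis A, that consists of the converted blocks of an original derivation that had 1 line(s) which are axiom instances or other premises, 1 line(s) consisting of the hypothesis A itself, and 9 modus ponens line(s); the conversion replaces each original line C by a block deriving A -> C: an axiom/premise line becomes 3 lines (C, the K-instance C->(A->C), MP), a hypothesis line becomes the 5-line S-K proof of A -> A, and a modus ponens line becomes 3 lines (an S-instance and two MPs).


Deduction-theorem conversion, block by block:
- 1 axiom/premise lines -> 3 lines each = 3
- 1 hypothesis lines -> 5 lines each (identity proof A->A) = 5
- 9 MP lines -> 3 lines each (S-instance, MP, MP) = 27
Total = 3 + 5 + 27 = 35 lines.

35


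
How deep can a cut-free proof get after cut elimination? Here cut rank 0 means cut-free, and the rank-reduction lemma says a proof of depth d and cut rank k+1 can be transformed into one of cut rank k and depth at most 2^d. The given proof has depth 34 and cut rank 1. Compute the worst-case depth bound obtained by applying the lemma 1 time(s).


Each rank reduction sends depth d to at most 2^d; cut rank r needs r reductions.
2_0(34) = 34
2_1(34) = 2^34 = 17179869184
Cut-free depth bound = 17179869184

17179869184


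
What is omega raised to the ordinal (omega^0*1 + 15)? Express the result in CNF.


omega^(omega^0*1 + 15):
omega^0 = 1, so the exponent is 1 + 15 = 16 (finite ordinal addition).
Result = omega^16, already a single CNF term.

omega^16


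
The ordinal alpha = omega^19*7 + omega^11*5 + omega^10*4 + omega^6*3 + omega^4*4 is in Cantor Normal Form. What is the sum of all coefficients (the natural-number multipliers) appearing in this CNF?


CNF: omega^19*7 + omega^11*5 + omega^10*4 + omega^6*3 + omega^4*4
Coefficients: 7 + 5 + 4 + 3 + 4 = 23

23


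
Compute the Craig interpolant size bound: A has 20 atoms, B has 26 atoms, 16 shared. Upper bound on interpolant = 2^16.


Shared atoms = 16
Craig interpolant size bound = 2^16
= 65536

65536


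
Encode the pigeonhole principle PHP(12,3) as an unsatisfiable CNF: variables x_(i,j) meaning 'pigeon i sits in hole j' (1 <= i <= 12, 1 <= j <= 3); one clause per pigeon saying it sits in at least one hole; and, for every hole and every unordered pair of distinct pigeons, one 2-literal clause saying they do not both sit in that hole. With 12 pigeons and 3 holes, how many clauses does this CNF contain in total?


PHP(12,3): 12 pigeons, 3 holes, 12*3 = 36 variables.
- pigeon clauses: one per pigeon -> 12 clauses
- hole clauses: 3 holes * C(12,2) = 3 * 66 -> 198 clauses
Total clauses = 12 + 198 = 210

210


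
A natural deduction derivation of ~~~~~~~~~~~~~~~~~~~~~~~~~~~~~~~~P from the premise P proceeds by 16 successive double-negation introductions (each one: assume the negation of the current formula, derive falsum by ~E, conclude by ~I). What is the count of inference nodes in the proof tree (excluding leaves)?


Each double-negation introduction (from C infer ~~C) uses 2 inference nodes: one ~E (C and ~C give falsum) and one ~I (discharge ~C).
16 double negations = 16 * 2 = 32 inference nodes.

32


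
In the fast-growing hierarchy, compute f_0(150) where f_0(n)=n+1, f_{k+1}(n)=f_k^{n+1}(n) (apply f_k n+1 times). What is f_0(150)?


f_0(150) = 150 + 1 = 151

151


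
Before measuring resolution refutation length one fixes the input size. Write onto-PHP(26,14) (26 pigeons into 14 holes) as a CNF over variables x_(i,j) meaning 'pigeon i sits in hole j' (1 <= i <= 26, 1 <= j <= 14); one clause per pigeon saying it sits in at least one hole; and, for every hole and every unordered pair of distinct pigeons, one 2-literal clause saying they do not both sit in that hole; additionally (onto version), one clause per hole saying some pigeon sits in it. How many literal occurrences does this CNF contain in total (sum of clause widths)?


onto-PHP(26,14): 26 pigeons, 14 holes, 26*14 = 364 variables.
- pigeon clauses: one per pigeon -> 26 clauses of width 14 -> 364 literals
- hole clauses: 14 holes * C(26,2) = 14 * 325 -> 4550 clauses of width 2 -> 9100 literals
- onto clauses: one per hole -> 14 clauses of width 26 -> 364 literals
Total literal occurrences = 364 + 9100 + 364 = 9828

9828


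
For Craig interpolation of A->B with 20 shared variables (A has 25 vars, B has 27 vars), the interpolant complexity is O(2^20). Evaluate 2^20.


Shared atoms = 20
Craig interpolant size bound = 2^20
= 1048576

1048576


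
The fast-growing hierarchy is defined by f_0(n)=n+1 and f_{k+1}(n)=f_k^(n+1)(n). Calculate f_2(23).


f_2(23) = f_1^24(23)
f_1(m) = 2m + 1.
Iterating: f_1^k(n) = 2^k*(n+1) - 1.
f_2(23) = 2^24*(23+1) - 1 = 16777216*24 - 1 = 402653183

402653183


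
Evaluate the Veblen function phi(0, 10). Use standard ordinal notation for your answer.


phi(0, 10):
phi(0, beta) = omega^beta by definition.
phi(0, 10) = omega^10

omega^10


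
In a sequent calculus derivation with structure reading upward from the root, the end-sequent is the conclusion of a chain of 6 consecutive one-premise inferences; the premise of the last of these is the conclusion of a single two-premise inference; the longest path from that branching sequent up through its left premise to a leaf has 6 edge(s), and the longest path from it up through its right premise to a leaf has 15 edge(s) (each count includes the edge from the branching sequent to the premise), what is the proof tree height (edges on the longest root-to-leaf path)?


Longest path through the left premise: 6 edges (measured from the branching sequent)
Longest path through the right premise: 15 edges
Height of the subtree rooted at the branching sequent: max(6, 15) = 15
The branching sequent sits 6 edges above the root (the chain of one-premise inferences), so height = 15 + 6 = 21

21


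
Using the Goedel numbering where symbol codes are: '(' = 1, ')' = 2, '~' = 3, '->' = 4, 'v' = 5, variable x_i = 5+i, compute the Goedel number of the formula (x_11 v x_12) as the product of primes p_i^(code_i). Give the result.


Formula: (x_11 v x_12)
Symbol codes: [1, 16, 5, 17, 2]
Primes: [2, 3, 5, 7, 11]
p_1^1 = 2^1 = 2
p_2^16 = 3^16 = 43046721
p_3^5 = 5^5 = 3125
p_4^17 = 7^17 = 232630513987207
p_5^2 = 11^2 = 121
Product = 7573073003968509831799293750

7573073003968509831799293750


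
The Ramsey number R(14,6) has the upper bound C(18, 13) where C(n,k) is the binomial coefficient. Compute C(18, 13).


R(14,6) <= C(14+6-2, 14-1) = C(18, 13)
C(18, 13) = 18! / (13! * 5!)
= 8568

8568


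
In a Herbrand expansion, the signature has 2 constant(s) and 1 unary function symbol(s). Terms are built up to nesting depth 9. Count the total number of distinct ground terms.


Herbrand terms by depth:
Depth 0: 2 constants
Depth 1: 2 new terms (running total: 4)
Depth 2: 2 new terms (running total: 6)
Depth 3: 2 new terms (running total: 8)
Depth 4: 2 new terms (running total: 10)
Depth 5: 2 new terms (running total: 12)
Depth 6: 2 new terms (running total: 14)
Depth 7: 2 new terms (running total: 16)
Depth 8: 2 new terms (running total: 18)
Depth 9: 2 new terms (running total: 20)
Total distinct ground terms = 20

20


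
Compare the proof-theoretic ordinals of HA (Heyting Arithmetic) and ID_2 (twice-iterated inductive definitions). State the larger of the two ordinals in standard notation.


Proof-theoretic ordinal of HA (Heyting Arithmetic): epsilon_0
Proof-theoretic ordinal of ID_2 (twice-iterated inductive definitions): psi_0(epsilon_{Omega_2+1})
Comparing: epsilon_0 < psi_0(epsilon_{Omega_2+1}).
The larger ordinal is psi_0(epsilon_{Omega_2+1}) (from ID_2 (twice-iterated inductive definitions)).

psi_0(epsilon_{Omega_2+1})


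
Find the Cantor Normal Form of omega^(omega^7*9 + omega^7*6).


omega^(omega^7*9 + omega^7*6):
Both terms of the exponent have the same exponent 7, so they merge: omega^7*9 + omega^7*6 = omega^7*(9+6) = omega^7*15.
omega raised to a CNF ordinal is a single CNF term: Result = omega^(omega^7*15)

omega^(omega^7*15)


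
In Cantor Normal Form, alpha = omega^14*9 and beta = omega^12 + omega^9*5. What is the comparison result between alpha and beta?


Compare term by term from highest exponent:
alpha = omega^14*9
beta = omega^12 + omega^9*5
Term 1: alpha has omega^14*9, beta has omega^12*1
Term 2: alpha has omega^0*0, beta has omega^9*5
Result: alpha > beta

alpha > beta


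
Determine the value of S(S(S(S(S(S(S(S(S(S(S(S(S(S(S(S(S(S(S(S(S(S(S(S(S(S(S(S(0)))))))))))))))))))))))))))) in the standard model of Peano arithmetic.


Counting successors applied to 0:
28 applications of S to 0 = 28

28


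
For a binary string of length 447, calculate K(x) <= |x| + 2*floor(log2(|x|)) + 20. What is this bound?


floor(log2(447)) = 8
2 * 8 = 16
K(x) <= 447 + 16 + 20 = 483

483


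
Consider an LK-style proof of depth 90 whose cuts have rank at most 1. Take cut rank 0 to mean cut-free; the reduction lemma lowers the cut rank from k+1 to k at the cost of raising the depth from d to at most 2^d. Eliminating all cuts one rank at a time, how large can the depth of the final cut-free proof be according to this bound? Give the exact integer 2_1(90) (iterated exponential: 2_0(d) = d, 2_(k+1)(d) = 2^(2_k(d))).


Each rank reduction sends depth d to at most 2^d; cut rank r needs r reductions.
2_0(90) = 90
2_1(90) = 2^90 = 1237940039285380274899124224
Cut-free depth bound = 1237940039285380274899124224

1237940039285380274899124224


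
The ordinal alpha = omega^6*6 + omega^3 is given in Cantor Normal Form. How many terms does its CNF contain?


CNF: omega^6*6 + omega^3
Count the summands separated by '+':
  term 1: omega^6*6
  term 2: omega^3
Total terms = 2

2


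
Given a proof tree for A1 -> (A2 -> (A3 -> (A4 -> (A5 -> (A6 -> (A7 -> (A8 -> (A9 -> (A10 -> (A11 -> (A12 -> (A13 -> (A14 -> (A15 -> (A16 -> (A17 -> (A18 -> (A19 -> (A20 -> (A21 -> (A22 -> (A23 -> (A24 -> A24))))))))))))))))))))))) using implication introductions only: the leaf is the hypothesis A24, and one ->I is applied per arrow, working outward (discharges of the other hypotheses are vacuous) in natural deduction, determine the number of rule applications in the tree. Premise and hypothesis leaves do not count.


The formula has 24 arrows (->); its innermost consequent A24 is one of the antecedents,
so the proof starts from the hypothesis leaf A24 (not a rule application) and closes one arrow per ->I.
Building A1 -> (A2 -> (A3 -> (A4 -> (A5 -> (A6 -> (A7 -> (A8 -> (A9 -> (A10 -> (A11 -> (A12 -> (A13 -> (A14 -> (A15 -> (A16 -> (A17 -> (A18 -> (A19 -> (A20 -> (A21 -> (A22 -> (A23 -> (A24 -> A24))))))))))))))))))))))) therefore takes 24 nested implication introductions.
Total inference nodes = 24

24


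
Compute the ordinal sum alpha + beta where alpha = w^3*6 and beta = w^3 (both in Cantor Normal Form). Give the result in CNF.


Ordinal addition w^3*6 + w^3:
Both terms have the same exponent 3.
w^e*c + w^e*d = w^e*(c+d).
Result = w^3*(6+1) = w^3*7

w^3*7


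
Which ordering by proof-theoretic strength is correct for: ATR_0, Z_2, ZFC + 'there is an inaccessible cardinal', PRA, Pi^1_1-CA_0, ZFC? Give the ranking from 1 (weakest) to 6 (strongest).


Ordering by consistency strength:
1. PRA
2. ATR_0
3. Pi^1_1-CA_0
4. Z_2
5. ZFC
6. ZFC + 'there is an inaccessible cardinal'


ATR_0=2, Z_2=4, ZFC + 'there is an inaccessible cardinal'=6, PRA=1, Pi^1_1-CA_0=3, ZFC=5


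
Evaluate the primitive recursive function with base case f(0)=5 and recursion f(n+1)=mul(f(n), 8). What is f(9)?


f(0) = 5
f(1) = mul(f(0), 8) = mul(5, 8) = 40
f(2) = mul(f(1), 8) = mul(40, 8) = 320
f(3) = mul(f(2), 8) = mul(320, 8) = 2560
f(4) = mul(f(3), 8) = mul(2560, 8) = 20480
f(5) = mul(f(4), 8) = mul(20480, 8) = 163840
f(6) = mul(f(5), 8) = mul(163840, 8) = 1310720
f(7) = mul(f(6), 8) = mul(1310720, 8) = 10485760
f(8) = mul(f(7), 8) = mul(10485760, 8) = 83886080
f(9) = mul(f(8), 8) = mul(83886080, 8) = 671088640


671088640


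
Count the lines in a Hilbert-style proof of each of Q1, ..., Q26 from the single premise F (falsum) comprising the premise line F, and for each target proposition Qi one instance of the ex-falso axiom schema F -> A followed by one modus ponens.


Ex falso, line by line:
- 1 premise line (F)
- 26 targets, each needing 1 axiom instance (F -> Qi) + 1 MP = 2 lines: 2 * 26 = 52
Total = 1 + 52 = 53 lines.

53


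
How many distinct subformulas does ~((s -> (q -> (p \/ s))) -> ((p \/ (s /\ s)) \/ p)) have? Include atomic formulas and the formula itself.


Formula: ~((s -> (q -> (p \/ s))) -> ((p \/ (s /\ s)) \/ p))
Subformulas found:
  1. q
  2. s
  3. p
  4. (p \/ s)
  5. (s /\ s)
  6. (p \/ (s /\ s))
  7. (q -> (p \/ s))
  8. (s -> (q -> (p \/ s)))
  9. ((p \/ (s /\ s)) \/ p)
  10. ((s -> (q -> (p \/ s))) -> ((p \/ (s /\ s)) \/ p))
  11. ~((s -> (q -> (p \/ s))) -> ((p \/ (s /\ s)) \/ p))
Total distinct subformulas = 11

11


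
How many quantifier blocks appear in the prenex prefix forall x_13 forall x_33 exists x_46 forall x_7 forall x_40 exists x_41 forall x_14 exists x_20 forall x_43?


Alternations = 6.
Blocks = alternations + 1 = 7

7


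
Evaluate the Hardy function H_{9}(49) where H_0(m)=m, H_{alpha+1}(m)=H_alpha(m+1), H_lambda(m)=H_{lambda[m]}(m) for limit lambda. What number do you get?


H_9(49):
For finite ordinals k, H_k(n) = n + k (each successor step adds 1).
H_9(49) = 49 + 9 = 58

58
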